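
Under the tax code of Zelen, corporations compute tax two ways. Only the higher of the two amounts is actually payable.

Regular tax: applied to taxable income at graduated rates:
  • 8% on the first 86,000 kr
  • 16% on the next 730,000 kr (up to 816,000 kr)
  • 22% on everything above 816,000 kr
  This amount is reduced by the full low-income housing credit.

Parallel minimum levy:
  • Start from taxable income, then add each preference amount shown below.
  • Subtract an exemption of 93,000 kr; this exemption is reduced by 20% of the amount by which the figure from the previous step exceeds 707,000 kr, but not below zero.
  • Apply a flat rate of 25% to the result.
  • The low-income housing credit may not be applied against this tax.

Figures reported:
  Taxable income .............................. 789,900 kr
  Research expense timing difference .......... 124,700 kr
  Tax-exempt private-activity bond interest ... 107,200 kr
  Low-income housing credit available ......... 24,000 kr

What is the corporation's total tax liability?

247,940 kr

Regular tax:
  86,000 kr × 8% = 6,880 kr
  703,900 kr × 16% = 112,624 kr
  → 119,504 kr
  Less low-income housing credit 24,000 kr → 95,504 kr

Parallel minimum levy:
  Adjusted income: 789,900 kr + 124,700 kr + 107,200 kr = 1,021,800 kr
  Exemption: 93,000 kr − 20% × (1,021,800 kr − 707,000 kr) = 93,000 kr − 62,960 kr = 30,040 kr
  Base: 1,021,800 kr − 30,040 kr = 991,760 kr
  991,760 kr × 25% = 247,940 kr

247,940 kr > 95,504 kr, so the parallel minimum levy is the binding amount.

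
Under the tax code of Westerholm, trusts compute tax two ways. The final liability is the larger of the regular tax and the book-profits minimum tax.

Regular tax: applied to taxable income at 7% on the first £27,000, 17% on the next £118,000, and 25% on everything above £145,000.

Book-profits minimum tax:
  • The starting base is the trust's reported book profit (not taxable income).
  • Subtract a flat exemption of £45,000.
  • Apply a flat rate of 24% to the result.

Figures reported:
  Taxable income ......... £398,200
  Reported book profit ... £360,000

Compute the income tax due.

Regular tax:
  £27,000 × 7% = £1,890
  £118,000 × 17% = £20,060
  £253,200 × 25% = £63,300
  → £85,250

Book-profits minimum tax:
  Base (reported book profit): £360,000
  Less exemption £45,000 → base £315,000
  £315,000 × 24% = £75,600

£85,250 > £75,600, so the regular tax governs.

£85,250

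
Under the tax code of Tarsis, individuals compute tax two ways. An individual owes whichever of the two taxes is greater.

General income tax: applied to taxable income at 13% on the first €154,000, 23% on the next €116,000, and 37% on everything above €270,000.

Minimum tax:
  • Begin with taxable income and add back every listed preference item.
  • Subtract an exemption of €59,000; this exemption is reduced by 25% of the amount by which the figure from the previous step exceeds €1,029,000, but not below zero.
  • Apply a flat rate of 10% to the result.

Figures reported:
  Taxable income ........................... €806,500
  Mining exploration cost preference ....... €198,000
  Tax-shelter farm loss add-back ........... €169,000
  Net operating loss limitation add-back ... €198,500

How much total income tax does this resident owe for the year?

€245,205

General income tax:
  €154,000 × 13% = €20,020
  €116,000 × 23% = €26,680
  €536,500 × 37% = €198,505
  → €245,205

Minimum tax:
  Adjusted income: €806,500 + €198,000 + €169,000 + €198,500 = €1,372,000
  Exemption: 25% × (€1,372,000 − €1,029,000) = €85,750 ≥ €59,000, so the exemption is fully phased out
  Base: €1,372,000 − €0 = €1,372,000
  €1,372,000 × 10% = €137,200

€245,205 > €137,200, so the general income tax governs.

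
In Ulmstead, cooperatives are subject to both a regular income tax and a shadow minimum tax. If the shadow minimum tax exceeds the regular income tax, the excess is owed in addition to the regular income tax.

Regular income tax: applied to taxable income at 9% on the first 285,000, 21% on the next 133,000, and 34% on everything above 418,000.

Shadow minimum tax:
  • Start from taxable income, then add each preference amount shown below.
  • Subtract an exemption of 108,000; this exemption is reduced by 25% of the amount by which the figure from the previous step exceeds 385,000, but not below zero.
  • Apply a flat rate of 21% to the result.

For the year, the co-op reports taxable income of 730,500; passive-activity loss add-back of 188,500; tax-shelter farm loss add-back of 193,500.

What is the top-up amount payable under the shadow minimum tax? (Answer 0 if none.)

73,795

Shadow minimum tax:
  Adjusted income: 730,500 + 188,500 + 193,500 = 1,112,500
  Exemption: 25% × (1,112,500 − 385,000) = 181,875 ≥ 108,000, so the exemption is fully phased out
  Base: 1,112,500 − 0 = 1,112,500
  1,112,500 × 21% = 233,625

Regular income tax:
  285,000 × 9% = 25,650
  133,000 × 21% = 27,930
  312,500 × 34% = 106,250
  → 159,830

Excess of shadow minimum tax over regular income tax: 233,625 − 159,830 = 73,795.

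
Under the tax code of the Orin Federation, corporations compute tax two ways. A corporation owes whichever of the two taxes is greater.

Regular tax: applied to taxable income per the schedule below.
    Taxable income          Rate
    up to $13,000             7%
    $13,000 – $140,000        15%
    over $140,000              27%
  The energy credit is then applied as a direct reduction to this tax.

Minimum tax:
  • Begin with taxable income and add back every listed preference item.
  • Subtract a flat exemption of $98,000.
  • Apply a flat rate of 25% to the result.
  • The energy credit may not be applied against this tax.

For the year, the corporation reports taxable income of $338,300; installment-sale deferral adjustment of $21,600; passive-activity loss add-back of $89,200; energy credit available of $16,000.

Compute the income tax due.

$87,775

Regular tax:
  $13,000 × 7% = $910
  $127,000 × 15% = $19,050
  $198,300 × 27% = $53,541
  → $73,501
  Less energy credit $16,000 → $57,501

Minimum tax:
  Adjusted income: $338,300 + $21,600 + $89,200 = $449,100
  Less exemption $98,000 → base $351,100
  $351,100 × 25% = $87,775

$87,775 > $57,501, so the minimum tax is the binding amount.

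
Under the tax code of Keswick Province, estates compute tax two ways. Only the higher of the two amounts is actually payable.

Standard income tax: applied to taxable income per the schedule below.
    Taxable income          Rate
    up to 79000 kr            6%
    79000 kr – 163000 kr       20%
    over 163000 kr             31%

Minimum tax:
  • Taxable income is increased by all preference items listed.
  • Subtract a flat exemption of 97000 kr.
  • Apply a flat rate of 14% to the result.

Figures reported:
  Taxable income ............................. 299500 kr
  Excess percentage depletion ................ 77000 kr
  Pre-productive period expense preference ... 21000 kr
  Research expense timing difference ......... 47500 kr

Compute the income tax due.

63855 kr

Minimum tax:
  Adjusted income: 299500 kr + 77000 kr + 21000 kr + 47500 kr = 445000 kr
  Less exemption 97000 kr → base 348000 kr
  348000 kr × 14% = 48720 kr

Standard income tax:
  79000 kr × 6% = 4740 kr
  84000 kr × 20% = 16800 kr
  136500 kr × 31% = 42315 kr
  → 63855 kr

63855 kr > 48720 kr, so the standard income tax governs.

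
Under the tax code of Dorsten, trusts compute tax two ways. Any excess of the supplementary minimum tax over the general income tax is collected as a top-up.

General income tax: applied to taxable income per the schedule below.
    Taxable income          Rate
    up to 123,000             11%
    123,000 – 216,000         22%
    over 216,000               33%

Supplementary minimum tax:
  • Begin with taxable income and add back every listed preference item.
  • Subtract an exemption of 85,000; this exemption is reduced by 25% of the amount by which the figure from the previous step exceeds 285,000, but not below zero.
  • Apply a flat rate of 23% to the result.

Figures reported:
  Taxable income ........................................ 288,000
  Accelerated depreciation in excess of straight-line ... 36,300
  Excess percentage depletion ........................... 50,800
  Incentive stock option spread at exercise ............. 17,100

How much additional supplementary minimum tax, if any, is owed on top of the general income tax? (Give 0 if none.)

General income tax:
  123,000 × 11% = 13,530
  93,000 × 22% = 20,460
  72,000 × 33% = 23,760
  → 57,750

Supplementary minimum tax:
  Adjusted income: 288,000 + 36,300 + 50,800 + 17,100 = 392,200
  Exemption: 85,000 − 25% × (392,200 − 285,000) = 85,000 − 26,800 = 58,200
  Base: 392,200 − 58,200 = 334,000
  334,000 × 23% = 76,820

Excess of supplementary minimum tax over general income tax: 76,820 − 57,750 = 19,070.

19,070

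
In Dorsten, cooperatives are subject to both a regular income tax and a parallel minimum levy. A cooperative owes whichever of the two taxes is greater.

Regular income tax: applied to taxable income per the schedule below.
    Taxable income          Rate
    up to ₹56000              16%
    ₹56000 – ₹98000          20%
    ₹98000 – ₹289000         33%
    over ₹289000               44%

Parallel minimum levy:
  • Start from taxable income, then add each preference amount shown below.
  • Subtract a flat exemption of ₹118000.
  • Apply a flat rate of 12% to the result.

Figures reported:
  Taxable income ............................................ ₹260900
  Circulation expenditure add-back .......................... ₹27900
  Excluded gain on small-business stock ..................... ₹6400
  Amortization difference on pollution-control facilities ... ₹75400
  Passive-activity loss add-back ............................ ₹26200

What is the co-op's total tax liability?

₹71117

Regular income tax:
  ₹56000 × 16% = ₹8960
  ₹42000 × 20% = ₹8400
  ₹162900 × 33% = ₹53757
  → ₹71117

Parallel minimum levy:
  Adjusted income: ₹260900 + ₹27900 + ₹6400 + ₹75400 + ₹26200 = ₹396800
  Less exemption ₹118000 → base ₹278800
  ₹278800 × 12% = ₹33456

₹71117 > ₹33456, so the regular income tax governs.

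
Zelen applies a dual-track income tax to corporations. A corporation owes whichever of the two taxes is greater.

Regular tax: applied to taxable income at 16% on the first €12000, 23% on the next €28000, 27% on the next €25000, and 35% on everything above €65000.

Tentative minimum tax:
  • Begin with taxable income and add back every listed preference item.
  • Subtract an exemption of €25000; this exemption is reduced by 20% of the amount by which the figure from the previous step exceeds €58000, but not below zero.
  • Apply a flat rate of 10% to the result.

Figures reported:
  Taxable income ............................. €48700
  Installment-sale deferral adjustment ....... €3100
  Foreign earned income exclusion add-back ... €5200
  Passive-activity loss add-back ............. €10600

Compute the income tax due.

Regular tax:
  €12000 × 16% = €1920
  €28000 × 23% = €6440
  €8700 × 27% = €2349
  → €10709

Tentative minimum tax:
  Adjusted income: €48700 + €3100 + €5200 + €10600 = €67600
  Exemption: €25000 − 20% × (€67600 − €58000) = €25000 − €1920 = €23080
  Base: €67600 − €23080 = €44520
  €44520 × 10% = €4452

€10709 > €4452, so the regular tax governs.

€10709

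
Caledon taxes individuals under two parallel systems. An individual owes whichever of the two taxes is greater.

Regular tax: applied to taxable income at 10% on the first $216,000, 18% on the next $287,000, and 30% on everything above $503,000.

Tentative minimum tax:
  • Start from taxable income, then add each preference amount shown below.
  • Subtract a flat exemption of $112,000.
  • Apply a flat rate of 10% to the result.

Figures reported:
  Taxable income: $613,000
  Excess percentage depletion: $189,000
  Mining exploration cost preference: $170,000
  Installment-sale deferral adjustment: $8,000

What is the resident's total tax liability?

$106,260

Regular tax:
  $216,000 × 10% = $21,600
  $287,000 × 18% = $51,660
  $110,000 × 30% = $33,000
  → $106,260

Tentative minimum tax:
  Adjusted income: $613,000 + $189,000 + $170,000 + $8,000 = $980,000
  Less exemption $112,000 → base $868,000
  $868,000 × 10% = $86,800

$106,260 > $86,800, so the regular tax governs.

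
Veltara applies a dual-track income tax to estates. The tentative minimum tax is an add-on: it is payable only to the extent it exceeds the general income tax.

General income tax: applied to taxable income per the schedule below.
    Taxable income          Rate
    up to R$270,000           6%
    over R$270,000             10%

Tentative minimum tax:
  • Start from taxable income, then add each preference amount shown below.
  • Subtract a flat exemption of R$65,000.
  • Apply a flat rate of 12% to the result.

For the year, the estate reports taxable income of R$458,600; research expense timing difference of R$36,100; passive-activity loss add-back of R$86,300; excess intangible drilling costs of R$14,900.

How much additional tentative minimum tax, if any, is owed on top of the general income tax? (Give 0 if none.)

R$28,648

Tentative minimum tax:
  Adjusted income: R$458,600 + R$36,100 + R$86,300 + R$14,900 = R$595,900
  Less exemption R$65,000 → base R$530,900
  R$530,900 × 12% = R$63,708

General income tax:
  R$270,000 × 6% = R$16,200
  R$188,600 × 10% = R$18,860
  → R$35,060

Excess of tentative minimum tax over general income tax: R$63,708 − R$35,060 = R$28,648.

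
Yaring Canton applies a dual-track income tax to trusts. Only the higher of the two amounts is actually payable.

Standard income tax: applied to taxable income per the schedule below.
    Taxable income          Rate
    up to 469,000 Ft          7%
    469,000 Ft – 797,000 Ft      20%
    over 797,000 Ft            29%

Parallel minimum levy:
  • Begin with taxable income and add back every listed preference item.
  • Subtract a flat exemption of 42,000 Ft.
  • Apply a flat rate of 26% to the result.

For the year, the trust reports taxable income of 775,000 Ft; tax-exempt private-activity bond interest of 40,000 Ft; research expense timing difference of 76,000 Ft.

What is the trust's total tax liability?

220,740 Ft

Parallel minimum levy:
  Adjusted income: 775,000 Ft + 40,000 Ft + 76,000 Ft = 891,000 Ft
  Less exemption 42,000 Ft → base 849,000 Ft
  849,000 Ft × 26% = 220,740 Ft

Standard income tax:
  469,000 Ft × 7% = 32,830 Ft
  306,000 Ft × 20% = 61,200 Ft
  → 94,030 Ft

220,740 Ft > 94,030 Ft, so the parallel minimum levy is the binding amount.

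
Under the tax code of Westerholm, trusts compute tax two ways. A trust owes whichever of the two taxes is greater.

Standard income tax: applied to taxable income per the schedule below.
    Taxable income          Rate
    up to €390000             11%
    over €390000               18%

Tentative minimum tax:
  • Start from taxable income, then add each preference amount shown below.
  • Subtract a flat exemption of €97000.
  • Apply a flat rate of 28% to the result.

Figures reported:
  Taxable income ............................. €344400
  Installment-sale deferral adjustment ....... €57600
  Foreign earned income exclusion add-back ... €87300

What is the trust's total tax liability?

€109844

Standard income tax:
  €344400 × 11% = €37884

Tentative minimum tax:
  Adjusted income: €344400 + €57600 + €87300 = €489300
  Less exemption €97000 → base €392300
  €392300 × 28% = €109844

€109844 > €37884, so the tentative minimum tax is the binding amount.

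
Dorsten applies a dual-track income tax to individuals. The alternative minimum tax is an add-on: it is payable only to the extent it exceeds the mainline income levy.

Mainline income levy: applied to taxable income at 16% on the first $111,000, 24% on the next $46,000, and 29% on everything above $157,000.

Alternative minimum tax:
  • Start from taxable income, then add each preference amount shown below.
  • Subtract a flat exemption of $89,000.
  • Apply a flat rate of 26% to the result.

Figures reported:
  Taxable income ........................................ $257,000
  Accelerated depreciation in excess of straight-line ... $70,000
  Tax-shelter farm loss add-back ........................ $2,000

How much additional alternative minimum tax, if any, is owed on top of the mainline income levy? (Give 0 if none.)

Alternative minimum tax:
  Adjusted income: $257,000 + $70,000 + $2,000 = $329,000
  Less exemption $89,000 → base $240,000
  $240,000 × 26% = $62,400

Mainline income levy:
  $111,000 × 16% = $17,760
  $46,000 × 24% = $11,040
  $100,000 × 29% = $29,000
  → $57,800

Excess of alternative minimum tax over mainline income levy: $62,400 − $57,800 = $4,600.

$4,600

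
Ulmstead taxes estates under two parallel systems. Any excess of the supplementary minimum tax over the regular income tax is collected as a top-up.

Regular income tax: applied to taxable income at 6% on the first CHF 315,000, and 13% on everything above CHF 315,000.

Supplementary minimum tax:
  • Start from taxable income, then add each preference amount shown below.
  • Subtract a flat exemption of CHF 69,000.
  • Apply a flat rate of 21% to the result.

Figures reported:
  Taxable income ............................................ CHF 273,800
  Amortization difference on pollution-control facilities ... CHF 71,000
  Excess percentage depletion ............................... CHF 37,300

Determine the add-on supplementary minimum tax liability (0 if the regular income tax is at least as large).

CHF 49,323

Supplementary minimum tax:
  Adjusted income: CHF 273,800 + CHF 71,000 + CHF 37,300 = CHF 382,100
  Less exemption CHF 69,000 → base CHF 313,100
  CHF 313,100 × 21% = CHF 65,751

Regular income tax:
  CHF 273,800 × 6% = CHF 16,428

Excess of supplementary minimum tax over regular income tax: CHF 65,751 − CHF 16,428 = CHF 49,323.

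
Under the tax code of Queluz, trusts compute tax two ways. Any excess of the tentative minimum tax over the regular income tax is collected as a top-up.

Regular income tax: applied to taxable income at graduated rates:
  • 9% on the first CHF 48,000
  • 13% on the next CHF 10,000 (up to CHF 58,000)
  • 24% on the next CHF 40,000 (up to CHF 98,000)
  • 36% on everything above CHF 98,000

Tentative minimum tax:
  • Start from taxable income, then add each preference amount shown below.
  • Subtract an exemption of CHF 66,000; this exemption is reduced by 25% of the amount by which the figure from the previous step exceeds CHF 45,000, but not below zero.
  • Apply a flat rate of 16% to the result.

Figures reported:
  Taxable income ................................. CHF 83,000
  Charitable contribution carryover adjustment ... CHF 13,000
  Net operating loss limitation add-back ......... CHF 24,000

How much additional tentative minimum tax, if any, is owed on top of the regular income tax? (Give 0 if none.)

CHF 20

Tentative minimum tax:
  Adjusted income: CHF 83,000 + CHF 13,000 + CHF 24,000 = CHF 120,000
  Exemption: CHF 66,000 − 25% × (CHF 120,000 − CHF 45,000) = CHF 66,000 − CHF 18,750 = CHF 47,250
  Base: CHF 120,000 − CHF 47,250 = CHF 72,750
  CHF 72,750 × 16% = CHF 11,640

Regular income tax:
  CHF 48,000 × 9% = CHF 4,320
  CHF 10,000 × 13% = CHF 1,300
  CHF 25,000 × 24% = CHF 6,000
  → CHF 11,620

Excess of tentative minimum tax over regular income tax: CHF 11,640 − CHF 11,620 = CHF 20.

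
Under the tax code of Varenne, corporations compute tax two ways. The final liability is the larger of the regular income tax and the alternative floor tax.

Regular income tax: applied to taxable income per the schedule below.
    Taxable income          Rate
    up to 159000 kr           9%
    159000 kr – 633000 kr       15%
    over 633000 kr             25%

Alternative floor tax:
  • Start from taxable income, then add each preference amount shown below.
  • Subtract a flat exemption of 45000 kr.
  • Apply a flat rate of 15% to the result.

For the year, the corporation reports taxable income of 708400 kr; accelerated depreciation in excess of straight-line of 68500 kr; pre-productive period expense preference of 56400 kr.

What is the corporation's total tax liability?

118245 kr

Alternative floor tax:
  Adjusted income: 708400 kr + 68500 kr + 56400 kr = 833300 kr
  Less exemption 45000 kr → base 788300 kr
  788300 kr × 15% = 118245 kr

Regular income tax:
  159000 kr × 9% = 14310 kr
  474000 kr × 15% = 71100 kr
  75400 kr × 25% = 18850 kr
  → 104260 kr

118245 kr > 104260 kr, so the alternative floor tax is the binding amount.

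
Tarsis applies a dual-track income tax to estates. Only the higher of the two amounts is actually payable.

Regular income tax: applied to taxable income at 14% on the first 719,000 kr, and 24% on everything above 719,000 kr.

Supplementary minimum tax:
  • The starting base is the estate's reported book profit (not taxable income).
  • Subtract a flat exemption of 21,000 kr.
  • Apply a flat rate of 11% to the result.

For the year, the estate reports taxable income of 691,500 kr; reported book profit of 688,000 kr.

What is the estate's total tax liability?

96,810 kr

Supplementary minimum tax:
  Base (reported book profit): 688,000 kr
  Less exemption 21,000 kr → base 667,000 kr
  667,000 kr × 11% = 73,370 kr

Regular income tax:
  691,500 kr × 14% = 96,810 kr

96,810 kr > 73,370 kr, so the regular income tax governs.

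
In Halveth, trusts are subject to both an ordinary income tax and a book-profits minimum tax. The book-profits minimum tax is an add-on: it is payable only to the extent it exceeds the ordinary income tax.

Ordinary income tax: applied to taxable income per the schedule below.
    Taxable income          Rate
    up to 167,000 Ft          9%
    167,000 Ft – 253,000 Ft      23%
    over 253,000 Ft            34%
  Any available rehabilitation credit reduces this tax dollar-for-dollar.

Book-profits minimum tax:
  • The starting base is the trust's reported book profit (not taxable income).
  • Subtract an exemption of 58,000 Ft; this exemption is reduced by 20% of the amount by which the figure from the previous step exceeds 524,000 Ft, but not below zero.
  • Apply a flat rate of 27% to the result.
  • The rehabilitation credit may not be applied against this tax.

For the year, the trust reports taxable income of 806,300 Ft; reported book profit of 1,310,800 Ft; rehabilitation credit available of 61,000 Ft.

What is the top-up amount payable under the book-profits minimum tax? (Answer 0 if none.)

Ordinary income tax:
  167,000 Ft × 9% = 15,030 Ft
  86,000 Ft × 23% = 19,780 Ft
  553,300 Ft × 34% = 188,122 Ft
  → 222,932 Ft
  Less rehabilitation credit 61,000 Ft → 161,932 Ft

Book-profits minimum tax:
  Base (reported book profit): 1,310,800 Ft
  Exemption: 20% × (1,310,800 Ft − 524,000 Ft) = 157,360 Ft ≥ 58,000 Ft, so the exemption is fully phased out
  Base: 1,310,800 Ft − 0 Ft = 1,310,800 Ft
  1,310,800 Ft × 27% = 353,916 Ft

Excess of book-profits minimum tax over ordinary income tax: 353,916 Ft − 161,932 Ft = 191,984 Ft.

191,984 Ft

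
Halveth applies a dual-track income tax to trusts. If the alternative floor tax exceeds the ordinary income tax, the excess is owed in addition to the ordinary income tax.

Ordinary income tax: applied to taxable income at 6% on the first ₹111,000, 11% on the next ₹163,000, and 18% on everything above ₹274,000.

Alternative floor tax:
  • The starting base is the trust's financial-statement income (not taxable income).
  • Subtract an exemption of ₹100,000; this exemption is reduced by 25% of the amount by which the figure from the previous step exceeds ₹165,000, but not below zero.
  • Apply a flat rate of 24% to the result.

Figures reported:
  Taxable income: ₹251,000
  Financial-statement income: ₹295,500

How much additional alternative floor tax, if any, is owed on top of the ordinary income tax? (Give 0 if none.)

₹32,690

Ordinary income tax:
  ₹111,000 × 6% = ₹6,660
  ₹140,000 × 11% = ₹15,400
  → ₹22,060

Alternative floor tax:
  Base (financial-statement income): ₹295,500
  Exemption: ₹100,000 − 25% × (₹295,500 − ₹165,000) = ₹100,000 − ₹32,625 = ₹67,375
  Base: ₹295,500 − ₹67,375 = ₹228,125
  ₹228,125 × 24% = ₹54,750

Excess of alternative floor tax over ordinary income tax: ₹54,750 − ₹22,060 = ₹32,690.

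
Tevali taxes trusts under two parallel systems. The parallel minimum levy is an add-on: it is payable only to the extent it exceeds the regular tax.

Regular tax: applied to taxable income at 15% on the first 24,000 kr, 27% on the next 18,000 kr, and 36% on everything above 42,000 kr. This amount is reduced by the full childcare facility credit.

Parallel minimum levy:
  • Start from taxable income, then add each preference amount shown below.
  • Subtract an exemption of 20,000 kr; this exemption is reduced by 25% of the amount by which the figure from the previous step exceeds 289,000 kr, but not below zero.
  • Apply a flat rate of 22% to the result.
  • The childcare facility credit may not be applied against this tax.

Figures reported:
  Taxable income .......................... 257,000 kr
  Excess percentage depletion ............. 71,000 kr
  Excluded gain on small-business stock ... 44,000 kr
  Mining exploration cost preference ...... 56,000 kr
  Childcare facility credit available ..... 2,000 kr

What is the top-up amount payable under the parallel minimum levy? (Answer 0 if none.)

10,300 kr

Regular tax:
  24,000 kr × 15% = 3,600 kr
  18,000 kr × 27% = 4,860 kr
  215,000 kr × 36% = 77,400 kr
  → 85,860 kr
  Less childcare facility credit 2,000 kr → 83,860 kr

Parallel minimum levy:
  Adjusted income: 257,000 kr + 71,000 kr + 44,000 kr + 56,000 kr = 428,000 kr
  Exemption: 25% × (428,000 kr − 289,000 kr) = 34,750 kr ≥ 20,000 kr, so the exemption is fully phased out
  Base: 428,000 kr − 0 kr = 428,000 kr
  428,000 kr × 22% = 94,160 kr

Excess of parallel minimum levy over regular tax: 94,160 kr − 83,860 kr = 10,300 kr.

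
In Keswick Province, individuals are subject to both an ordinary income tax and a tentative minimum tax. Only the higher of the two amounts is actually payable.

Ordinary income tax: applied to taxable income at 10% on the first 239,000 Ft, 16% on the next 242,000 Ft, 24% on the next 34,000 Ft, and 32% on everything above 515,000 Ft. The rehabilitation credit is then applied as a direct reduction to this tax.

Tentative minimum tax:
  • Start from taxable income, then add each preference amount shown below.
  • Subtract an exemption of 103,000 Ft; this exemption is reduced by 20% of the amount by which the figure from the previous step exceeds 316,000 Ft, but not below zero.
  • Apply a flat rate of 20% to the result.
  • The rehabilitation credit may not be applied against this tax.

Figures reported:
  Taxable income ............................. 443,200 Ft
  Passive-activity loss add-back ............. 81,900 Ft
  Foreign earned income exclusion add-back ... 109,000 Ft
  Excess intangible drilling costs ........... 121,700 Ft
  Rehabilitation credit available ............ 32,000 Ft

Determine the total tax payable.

Tentative minimum tax:
  Adjusted income: 443,200 Ft + 81,900 Ft + 109,000 Ft + 121,700 Ft = 755,800 Ft
  Exemption: 103,000 Ft − 20% × (755,800 Ft − 316,000 Ft) = 103,000 Ft − 87,960 Ft = 15,040 Ft
  Base: 755,800 Ft − 15,040 Ft = 740,760 Ft
  740,760 Ft × 20% = 148,152 Ft

Ordinary income tax:
  239,000 Ft × 10% = 23,900 Ft
  204,200 Ft × 16% = 32,672 Ft
  → 56,572 Ft
  Less rehabilitation credit 32,000 Ft → 24,572 Ft

148,152 Ft > 24,572 Ft, so the tentative minimum tax is the binding amount.

148,152 Ft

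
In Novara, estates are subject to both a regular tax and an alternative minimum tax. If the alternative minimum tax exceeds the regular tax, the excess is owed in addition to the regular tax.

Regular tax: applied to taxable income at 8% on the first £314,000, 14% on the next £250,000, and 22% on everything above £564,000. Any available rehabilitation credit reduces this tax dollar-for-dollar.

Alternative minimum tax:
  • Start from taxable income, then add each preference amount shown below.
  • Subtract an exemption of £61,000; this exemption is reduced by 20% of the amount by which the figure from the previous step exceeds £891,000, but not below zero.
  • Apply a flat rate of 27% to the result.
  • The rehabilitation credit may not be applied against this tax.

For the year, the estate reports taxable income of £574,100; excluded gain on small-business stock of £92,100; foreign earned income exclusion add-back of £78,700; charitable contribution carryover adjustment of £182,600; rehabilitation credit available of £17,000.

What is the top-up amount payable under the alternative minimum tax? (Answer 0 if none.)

£190,584

Regular tax:
  £314,000 × 8% = £25,120
  £250,000 × 14% = £35,000
  £10,100 × 22% = £2,222
  → £62,342
  Less rehabilitation credit £17,000 → £45,342

Alternative minimum tax:
  Adjusted income: £574,100 + £92,100 + £78,700 + £182,600 = £927,500
  Exemption: £61,000 − 20% × (£927,500 − £891,000) = £61,000 − £7,300 = £53,700
  Base: £927,500 − £53,700 = £873,800
  £873,800 × 27% = £235,926

Excess of alternative minimum tax over regular tax: £235,926 − £45,342 = £190,584.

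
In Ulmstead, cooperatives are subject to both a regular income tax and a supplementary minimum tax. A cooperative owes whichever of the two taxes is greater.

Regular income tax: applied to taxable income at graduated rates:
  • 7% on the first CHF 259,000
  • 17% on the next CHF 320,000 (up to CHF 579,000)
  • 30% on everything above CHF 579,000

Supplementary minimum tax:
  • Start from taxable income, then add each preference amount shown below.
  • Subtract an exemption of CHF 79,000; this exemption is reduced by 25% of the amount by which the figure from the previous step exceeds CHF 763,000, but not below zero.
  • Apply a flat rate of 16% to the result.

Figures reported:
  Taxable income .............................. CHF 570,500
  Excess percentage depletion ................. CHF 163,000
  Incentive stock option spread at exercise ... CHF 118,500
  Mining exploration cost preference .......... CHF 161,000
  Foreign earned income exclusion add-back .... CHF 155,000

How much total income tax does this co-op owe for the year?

Regular income tax:
  CHF 259,000 × 7% = CHF 18,130
  CHF 311,500 × 17% = CHF 52,955
  → CHF 71,085

Supplementary minimum tax:
  Adjusted income: CHF 570,500 + CHF 163,000 + CHF 118,500 + CHF 161,000 + CHF 155,000 = CHF 1,168,000
  Exemption: 25% × (CHF 1,168,000 − CHF 763,000) = CHF 101,250 ≥ CHF 79,000, so the exemption is fully phased out
  Base: CHF 1,168,000 − CHF 0 = CHF 1,168,000
  CHF 1,168,000 × 16% = CHF 186,880

CHF 186,880 > CHF 71,085, so the supplementary minimum tax is the binding amount.

CHF 186,880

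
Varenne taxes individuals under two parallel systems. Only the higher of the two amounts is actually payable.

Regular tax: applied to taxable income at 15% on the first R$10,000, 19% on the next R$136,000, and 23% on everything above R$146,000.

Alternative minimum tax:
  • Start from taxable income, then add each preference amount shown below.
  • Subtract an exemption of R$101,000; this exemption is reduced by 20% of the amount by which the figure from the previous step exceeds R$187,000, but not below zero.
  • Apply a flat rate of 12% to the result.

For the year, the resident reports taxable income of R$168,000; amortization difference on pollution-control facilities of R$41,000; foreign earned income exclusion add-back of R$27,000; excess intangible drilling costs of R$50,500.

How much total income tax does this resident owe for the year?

Alternative minimum tax:
  Adjusted income: R$168,000 + R$41,000 + R$27,000 + R$50,500 = R$286,500
  Exemption: R$101,000 − 20% × (R$286,500 − R$187,000) = R$101,000 − R$19,900 = R$81,100
  Base: R$286,500 − R$81,100 = R$205,400
  R$205,400 × 12% = R$24,648

Regular tax:
  R$10,000 × 15% = R$1,500
  R$136,000 × 19% = R$25,840
  R$22,000 × 23% = R$5,060
  → R$32,400

R$32,400 > R$24,648, so the regular tax governs.

R$32,400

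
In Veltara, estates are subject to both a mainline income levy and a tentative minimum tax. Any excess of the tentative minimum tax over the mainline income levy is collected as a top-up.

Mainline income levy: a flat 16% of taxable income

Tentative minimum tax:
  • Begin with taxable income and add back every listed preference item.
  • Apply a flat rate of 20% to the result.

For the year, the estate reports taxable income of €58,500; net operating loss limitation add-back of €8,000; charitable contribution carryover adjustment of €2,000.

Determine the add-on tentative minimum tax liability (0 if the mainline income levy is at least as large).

€4,340

Tentative minimum tax:
  Adjusted income: €58,500 + €8,000 + €2,000 = €68,500
  €68,500 × 20% = €13,700

Mainline income levy:
  €58,500 × 16% = €9,360

Excess of tentative minimum tax over mainline income levy: €13,700 − €9,360 = €4,340.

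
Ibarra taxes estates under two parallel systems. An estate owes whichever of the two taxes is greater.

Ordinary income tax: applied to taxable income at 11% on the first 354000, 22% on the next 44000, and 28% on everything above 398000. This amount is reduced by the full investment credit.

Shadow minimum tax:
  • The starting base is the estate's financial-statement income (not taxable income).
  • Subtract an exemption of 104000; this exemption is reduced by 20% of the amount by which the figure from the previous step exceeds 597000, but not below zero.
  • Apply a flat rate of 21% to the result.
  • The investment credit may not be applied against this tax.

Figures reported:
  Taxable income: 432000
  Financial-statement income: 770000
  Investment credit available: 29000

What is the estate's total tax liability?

147126

Ordinary income tax:
  354000 × 11% = 38940
  44000 × 22% = 9680
  34000 × 28% = 9520
  → 58140
  Less investment credit 29000 → 29140

Shadow minimum tax:
  Base (financial-statement income): 770000
  Exemption: 104000 − 20% × (770000 − 597000) = 104000 − 34600 = 69400
  Base: 770000 − 69400 = 700600
  700600 × 21% = 147126

147126 > 29140, so the shadow minimum tax is the binding amount.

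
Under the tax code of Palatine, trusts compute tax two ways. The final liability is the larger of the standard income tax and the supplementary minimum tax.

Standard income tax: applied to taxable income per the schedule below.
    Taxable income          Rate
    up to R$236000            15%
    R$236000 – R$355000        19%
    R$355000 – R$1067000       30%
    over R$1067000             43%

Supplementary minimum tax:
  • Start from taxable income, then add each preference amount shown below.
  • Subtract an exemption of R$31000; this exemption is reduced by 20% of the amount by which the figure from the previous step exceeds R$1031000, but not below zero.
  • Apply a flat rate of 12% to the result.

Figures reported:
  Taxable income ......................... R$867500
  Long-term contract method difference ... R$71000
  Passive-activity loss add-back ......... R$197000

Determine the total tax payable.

R$211760

Supplementary minimum tax:
  Adjusted income: R$867500 + R$71000 + R$197000 = R$1135500
  Exemption: R$31000 − 20% × (R$1135500 − R$1031000) = R$31000 − R$20900 = R$10100
  Base: R$1135500 − R$10100 = R$1125400
  R$1125400 × 12% = R$135048

Standard income tax:
  R$236000 × 15% = R$35400
  R$119000 × 19% = R$22610
  R$512500 × 30% = R$153750
  → R$211760

R$211760 > R$135048, so the standard income tax governs.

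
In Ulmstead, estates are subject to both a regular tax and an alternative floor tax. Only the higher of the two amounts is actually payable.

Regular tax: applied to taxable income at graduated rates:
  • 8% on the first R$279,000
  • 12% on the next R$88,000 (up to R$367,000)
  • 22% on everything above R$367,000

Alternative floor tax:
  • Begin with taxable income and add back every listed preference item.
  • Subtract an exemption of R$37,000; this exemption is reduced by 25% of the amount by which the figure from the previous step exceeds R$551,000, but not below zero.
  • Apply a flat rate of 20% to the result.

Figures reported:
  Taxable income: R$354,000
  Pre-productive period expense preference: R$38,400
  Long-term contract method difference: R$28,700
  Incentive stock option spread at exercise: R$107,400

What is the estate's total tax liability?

R$98,300

Regular tax:
  R$279,000 × 8% = R$22,320
  R$75,000 × 12% = R$9,000
  → R$31,320

Alternative floor tax:
  Adjusted income: R$354,000 + R$38,400 + R$28,700 + R$107,400 = R$528,500
  Exemption: R$528,500 ≤ R$551,000, so full R$37,000 applies
  Base: R$528,500 − R$37,000 = R$491,500
  R$491,500 × 20% = R$98,300

R$98,300 > R$31,320, so the alternative floor tax is the binding amount.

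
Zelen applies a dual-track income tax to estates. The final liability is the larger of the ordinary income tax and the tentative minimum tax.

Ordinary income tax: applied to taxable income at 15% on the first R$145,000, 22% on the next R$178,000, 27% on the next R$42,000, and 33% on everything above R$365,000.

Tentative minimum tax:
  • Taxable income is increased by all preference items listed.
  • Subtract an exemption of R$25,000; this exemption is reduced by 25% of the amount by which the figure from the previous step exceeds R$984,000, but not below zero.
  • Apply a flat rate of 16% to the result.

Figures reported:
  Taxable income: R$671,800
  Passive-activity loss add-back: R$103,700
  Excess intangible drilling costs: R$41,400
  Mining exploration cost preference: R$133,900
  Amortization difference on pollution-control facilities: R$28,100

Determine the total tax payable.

R$173,494

Tentative minimum tax:
  Adjusted income: R$671,800 + R$103,700 + R$41,400 + R$133,900 + R$28,100 = R$978,900
  Exemption: R$978,900 ≤ R$984,000, so full R$25,000 applies
  Base: R$978,900 − R$25,000 = R$953,900
  R$953,900 × 16% = R$152,624

Ordinary income tax:
  R$145,000 × 15% = R$21,750
  R$178,000 × 22% = R$39,160
  R$42,000 × 27% = R$11,340
  R$306,800 × 33% = R$101,244
  → R$173,494

R$173,494 > R$152,624, so the ordinary income tax governs.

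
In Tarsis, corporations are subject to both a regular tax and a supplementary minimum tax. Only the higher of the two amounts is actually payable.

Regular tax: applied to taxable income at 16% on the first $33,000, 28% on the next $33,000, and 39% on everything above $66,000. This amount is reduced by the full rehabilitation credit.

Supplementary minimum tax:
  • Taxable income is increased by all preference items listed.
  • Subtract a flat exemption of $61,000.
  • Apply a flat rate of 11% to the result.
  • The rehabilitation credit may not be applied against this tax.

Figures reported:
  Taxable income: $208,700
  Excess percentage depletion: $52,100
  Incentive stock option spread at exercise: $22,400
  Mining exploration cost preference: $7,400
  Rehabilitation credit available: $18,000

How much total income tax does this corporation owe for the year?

$52,173

Regular tax:
  $33,000 × 16% = $5,280
  $33,000 × 28% = $9,240
  $142,700 × 39% = $55,653
  → $70,173
  Less rehabilitation credit $18,000 → $52,173

Supplementary minimum tax:
  Adjusted income: $208,700 + $52,100 + $22,400 + $7,400 = $290,600
  Less exemption $61,000 → base $229,600
  $229,600 × 11% = $25,256

$52,173 > $25,256, so the regular tax governs.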